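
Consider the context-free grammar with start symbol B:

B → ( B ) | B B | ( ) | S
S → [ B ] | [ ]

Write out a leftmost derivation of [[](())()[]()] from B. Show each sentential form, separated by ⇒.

B ⇒ S ⇒ [B] ⇒ [BB] ⇒ [SB] ⇒ [[]B] ⇒ [[]BB] ⇒ [[]BBB] ⇒ [[]BBBB] ⇒ [[](B)BBB] ⇒ [[](())BBB] ⇒ [[](())()BB] ⇒ [[](())()SB] ⇒ [[](())()[]B] ⇒ [[](())()[]()]

B ⇒ S   [B → S]
S ⇒ [B]   [S → [ B ]]
[B] ⇒ [BB]   [B → B B]
[BB] ⇒ [SB]   [B → S]
[SB] ⇒ [[]B]   [S → [ ]]
[[]B] ⇒ [[]BB]   [B → B B]
[[]BB] ⇒ [[]BBB]   [B → B B]
[[]BBB] ⇒ [[]BBBB]   [B → B B]
[[]BBBB] ⇒ [[](B)BBB]   [B → ( B )]
[[](B)BBB] ⇒ [[](())BBB]   [B → ( )]
[[](())BBB] ⇒ [[](())()BB]   [B → ( )]
[[](())()BB] ⇒ [[](())()SB]   [B → S]
[[](())()SB] ⇒ [[](())()[]B]   [S → [ ]]
[[](())()[]B] ⇒ [[](())()[]()]   [B → ( )]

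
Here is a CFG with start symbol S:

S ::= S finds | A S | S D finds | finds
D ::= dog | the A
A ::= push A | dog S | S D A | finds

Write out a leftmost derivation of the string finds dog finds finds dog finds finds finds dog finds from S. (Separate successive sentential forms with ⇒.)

S ⇒ S D finds ⇒ S finds D finds ⇒ S finds finds D finds ⇒ S D finds finds finds D finds ⇒ S finds D finds finds finds D finds ⇒ S D finds finds D finds finds finds D finds ⇒ finds D finds finds D finds finds finds D finds ⇒ finds dog finds finds D finds finds finds D finds ⇒ finds dog finds finds dog finds finds finds D finds ⇒ finds dog finds finds dog finds finds finds dog finds

S ⇒ S D finds   [S ::= S D finds]
S D finds ⇒ S finds D finds   [S ::= S finds]
S finds D finds ⇒ S finds finds D finds   [S ::= S finds]
S finds finds D finds ⇒ S D finds finds finds D finds   [S ::= S D finds]
S D finds finds finds D finds ⇒ S finds D finds finds finds D finds   [S ::= S finds]
S finds D finds finds finds D finds ⇒ S D finds finds D finds finds finds D finds   [S ::= S D finds]
S D finds finds D finds finds finds D finds ⇒ finds D finds finds D finds finds finds D finds   [S ::= finds]
finds D finds finds D finds finds finds D finds ⇒ finds dog finds finds D finds finds finds D finds   [D ::= dog]
finds dog finds finds D finds finds finds D finds ⇒ finds dog finds finds dog finds finds finds D finds   [D ::= dog]
finds dog finds finds dog finds finds finds D finds ⇒ finds dog finds finds dog finds finds finds dog finds   [D ::= dog]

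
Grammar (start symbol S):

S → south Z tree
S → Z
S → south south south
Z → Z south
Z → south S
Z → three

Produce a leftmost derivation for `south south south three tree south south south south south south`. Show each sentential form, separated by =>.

S => Z => Z south => Z south south => Z south south south => south S south south south => south Z south south south => south Z south south south south => south Z south south south south south => south Z south south south south south south => south south S south south south south south south => south south south Z tree south south south south south south => south south south three tree south south south south south south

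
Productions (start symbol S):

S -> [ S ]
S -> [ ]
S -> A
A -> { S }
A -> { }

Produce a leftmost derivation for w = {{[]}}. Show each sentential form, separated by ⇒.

S ⇒ A   [S -> A]
A ⇒ {S}   [A -> { S }]
{S} ⇒ {A}   [S -> A]
{A} ⇒ {{S}}   [A -> { S }]
{{S}} ⇒ {{[]}}   [S -> [ ]]

S ⇒ A ⇒ {S} ⇒ {A} ⇒ {{S}} ⇒ {{[]}}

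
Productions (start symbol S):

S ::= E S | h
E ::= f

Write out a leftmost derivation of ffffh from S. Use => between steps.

S => ES => fS => fES => ffS => ffES => fffS => fffES => ffffS => ffffh

S => ES   [S ::= E S]
ES => fS   [E ::= f]
fS => fES   [S ::= E S]
fES => ffS   [E ::= f]
ffS => ffES   [S ::= E S]
ffES => fffS   [E ::= f]
fffS => fffES   [S ::= E S]
fffES => ffffS   [E ::= f]
ffffS => ffffh   [S ::= h]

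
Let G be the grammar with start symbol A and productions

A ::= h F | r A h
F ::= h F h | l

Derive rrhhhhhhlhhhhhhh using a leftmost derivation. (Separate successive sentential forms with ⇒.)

A ⇒ rAh ⇒ rrAhh ⇒ rrhFhh ⇒ rrhhFhhh ⇒ rrhhhFhhhh ⇒ rrhhhhFhhhhh ⇒ rrhhhhhFhhhhhh ⇒ rrhhhhhhFhhhhhhh ⇒ rrhhhhhhlhhhhhhh

A ⇒ rAh   [A ::= r A h]
rAh ⇒ rrAhh   [A ::= r A h]
rrAhh ⇒ rrhFhh   [A ::= h F]
rrhFhh ⇒ rrhhFhhh   [F ::= h F h]
rrhhFhhh ⇒ rrhhhFhhhh   [F ::= h F h]
rrhhhFhhhh ⇒ rrhhhhFhhhhh   [F ::= h F h]
rrhhhhFhhhhh ⇒ rrhhhhhFhhhhhh   [F ::= h F h]
rrhhhhhFhhhhhh ⇒ rrhhhhhhFhhhhhhh   [F ::= h F h]
rrhhhhhhFhhhhhhh ⇒ rrhhhhhhlhhhhhhh   [F ::= l]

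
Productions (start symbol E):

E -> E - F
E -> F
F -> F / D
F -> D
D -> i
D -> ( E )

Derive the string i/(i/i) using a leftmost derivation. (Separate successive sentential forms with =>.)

E => F   [E -> F]
F => F/D   [F -> F / D]
F/D => D/D   [F -> D]
D/D => i/D   [D -> i]
i/D => i/(E)   [D -> ( E )]
i/(E) => i/(F)   [E -> F]
i/(F) => i/(F/D)   [F -> F / D]
i/(F/D) => i/(D/D)   [F -> D]
i/(D/D) => i/(i/D)   [D -> i]
i/(i/D) => i/(i/i)   [D -> i]

E=>F=>F/D=>D/D=>i/D=>i/(E)=>i/(F)=>i/(F/D)=>i/(D/D)=>i/(i/D)=>i/(i/i)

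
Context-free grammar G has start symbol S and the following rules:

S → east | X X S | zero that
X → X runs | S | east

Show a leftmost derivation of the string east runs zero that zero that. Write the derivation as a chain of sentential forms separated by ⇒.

S ⇒ X X S   [S → X X S]
X X S ⇒ X runs X S   [X → X runs]
X runs X S ⇒ S runs X S   [X → S]
S runs X S ⇒ east runs X S   [S → east]
east runs X S ⇒ east runs S S   [X → S]
east runs S S ⇒ east runs zero that S   [S → zero that]
east runs zero that S ⇒ east runs zero that zero that   [S → zero that]

S ⇒ X X S ⇒ X runs X S ⇒ S runs X S ⇒ east runs X S ⇒ east runs S S ⇒ east runs zero that S ⇒ east runs zero that zero that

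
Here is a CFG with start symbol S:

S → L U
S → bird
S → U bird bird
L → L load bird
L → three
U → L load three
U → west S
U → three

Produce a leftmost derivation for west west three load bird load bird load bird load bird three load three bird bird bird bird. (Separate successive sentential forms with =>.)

S => U bird bird => west S bird bird => west U bird bird bird bird => west west S bird bird bird bird => west west L U bird bird bird bird => west west L load bird U bird bird bird bird => west west L load bird load bird U bird bird bird bird => west west L load bird load bird load bird U bird bird bird bird => west west L load bird load bird load bird load bird U bird bird bird bird => west west three load bird load bird load bird load bird U bird bird bird bird => west west three load bird load bird load bird load bird L load three bird bird bird bird => west west three load bird load bird load bird load bird three load three bird bird bird bird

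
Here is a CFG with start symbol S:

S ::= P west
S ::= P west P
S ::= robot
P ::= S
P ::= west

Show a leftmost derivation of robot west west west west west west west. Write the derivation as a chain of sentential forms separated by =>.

S => P west P   [S ::= P west P]
P west P => S west P   [P ::= S]
S west P => P west P west P   [S ::= P west P]
P west P west P => S west P west P   [P ::= S]
S west P west P => P west west P west P   [S ::= P west]
P west west P west P => S west west P west P   [P ::= S]
S west west P west P => P west P west west P west P   [S ::= P west P]
P west P west west P west P => S west P west west P west P   [P ::= S]
S west P west west P west P => robot west P west west P west P   [S ::= robot]
robot west P west west P west P => robot west west west west P west P   [P ::= west]
robot west west west west P west P => robot west west west west west west P   [P ::= west]
robot west west west west west west P => robot west west west west west west west   [P ::= west]

S => P west P => S west P => P west P west P => S west P west P => P west west P west P => S west west P west P => P west P west west P west P => S west P west west P west P => robot west P west west P west P => robot west west west west P west P => robot west west west west west west P => robot west west west west west west west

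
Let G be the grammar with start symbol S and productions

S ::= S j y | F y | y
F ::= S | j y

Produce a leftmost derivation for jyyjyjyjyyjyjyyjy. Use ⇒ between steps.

S ⇒ Sjy ⇒ Fyjy ⇒ Syjy ⇒ Sjyyjy ⇒ Sjyjyyjy ⇒ Fyjyjyyjy ⇒ Syjyjyyjy ⇒ Sjyyjyjyyjy ⇒ Sjyjyyjyjyyjy ⇒ Sjyjyjyyjyjyyjy ⇒ Fyjyjyjyyjyjyyjy ⇒ jyyjyjyjyyjyjyyjy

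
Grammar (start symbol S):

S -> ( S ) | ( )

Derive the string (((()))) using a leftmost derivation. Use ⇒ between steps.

S ⇒ (S)   [S -> ( S )]
(S) ⇒ ((S))   [S -> ( S )]
((S)) ⇒ (((S)))   [S -> ( S )]
(((S))) ⇒ (((())))   [S -> ( )]

S ⇒ (S) ⇒ ((S)) ⇒ (((S))) ⇒ (((())))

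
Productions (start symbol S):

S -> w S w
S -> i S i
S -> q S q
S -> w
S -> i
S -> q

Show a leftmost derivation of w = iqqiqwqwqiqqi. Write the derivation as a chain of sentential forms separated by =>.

S => iSi   [S -> i S i]
iSi => iqSqi   [S -> q S q]
iqSqi => iqqSqqi   [S -> q S q]
iqqSqqi => iqqiSiqqi   [S -> i S i]
iqqiSiqqi => iqqiqSqiqqi   [S -> q S q]
iqqiqSqiqqi => iqqiqwSwqiqqi   [S -> w S w]
iqqiqwSwqiqqi => iqqiqwqwqiqqi   [S -> q]

S=>iSi=>iqSqi=>iqqSqqi=>iqqiSiqqi=>iqqiqSqiqqi=>iqqiqwSwqiqqi=>iqqiqwqwqiqqi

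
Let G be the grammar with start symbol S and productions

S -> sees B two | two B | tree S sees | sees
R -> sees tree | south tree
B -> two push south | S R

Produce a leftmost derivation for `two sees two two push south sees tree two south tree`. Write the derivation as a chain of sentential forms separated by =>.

S => two B => two S R => two sees B two R => two sees S R two R => two sees two B R two R => two sees two two push south R two R => two sees two two push south sees tree two R => two sees two two push south sees tree two south tree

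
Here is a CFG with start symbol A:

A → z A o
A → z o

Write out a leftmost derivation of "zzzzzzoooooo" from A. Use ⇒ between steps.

A ⇒ zAo ⇒ zzAoo ⇒ zzzAooo ⇒ zzzzAoooo ⇒ zzzzzAooooo ⇒ zzzzzzoooooo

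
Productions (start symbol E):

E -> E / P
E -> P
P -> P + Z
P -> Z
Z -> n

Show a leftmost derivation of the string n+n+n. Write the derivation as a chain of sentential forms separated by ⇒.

E ⇒ P   [E -> P]
P ⇒ P+Z   [P -> P + Z]
P+Z ⇒ P+Z+Z   [P -> P + Z]
P+Z+Z ⇒ Z+Z+Z   [P -> Z]
Z+Z+Z ⇒ n+Z+Z   [Z -> n]
n+Z+Z ⇒ n+n+Z   [Z -> n]
n+n+Z ⇒ n+n+n   [Z -> n]

E ⇒ P ⇒ P+Z ⇒ P+Z+Z ⇒ Z+Z+Z ⇒ n+Z+Z ⇒ n+n+Z ⇒ n+n+n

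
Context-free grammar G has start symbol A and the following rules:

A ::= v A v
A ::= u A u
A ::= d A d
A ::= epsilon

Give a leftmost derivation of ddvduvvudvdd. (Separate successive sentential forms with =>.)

A => dAd => ddAdd => ddvAvdd => ddvdAdvdd => ddvduAudvdd => ddvduvAvudvdd => ddvduvvudvdd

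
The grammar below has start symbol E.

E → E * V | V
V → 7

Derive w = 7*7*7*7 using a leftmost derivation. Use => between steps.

E => E*V   [E → E * V]
E*V => E*V*V   [E → E * V]
E*V*V => E*V*V*V   [E → E * V]
E*V*V*V => V*V*V*V   [E → V]
V*V*V*V => 7*V*V*V   [V → 7]
7*V*V*V => 7*7*V*V   [V → 7]
7*7*V*V => 7*7*7*V   [V → 7]
7*7*7*V => 7*7*7*7   [V → 7]

E => E*V => E*V*V => E*V*V*V => V*V*V*V => 7*V*V*V => 7*7*V*V => 7*7*7*V => 7*7*7*7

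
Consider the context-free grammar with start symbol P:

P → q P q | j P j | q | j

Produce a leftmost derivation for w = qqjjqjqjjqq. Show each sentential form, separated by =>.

P => qPq => qqPqq => qqjPjqq => qqjjPjjqq => qqjjqPqjjqq => qqjjqjqjjqq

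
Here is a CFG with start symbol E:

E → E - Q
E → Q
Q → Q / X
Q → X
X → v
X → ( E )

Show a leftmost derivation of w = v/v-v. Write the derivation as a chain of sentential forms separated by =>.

E => E-Q => Q-Q => Q/X-Q => X/X-Q => v/X-Q => v/v-Q => v/v-X => v/v-v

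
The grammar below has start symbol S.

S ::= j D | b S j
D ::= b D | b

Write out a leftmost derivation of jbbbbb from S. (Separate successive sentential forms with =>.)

S => jD   [S ::= j D]
jD => jbD   [D ::= b D]
jbD => jbbD   [D ::= b D]
jbbD => jbbbD   [D ::= b D]
jbbbD => jbbbbD   [D ::= b D]
jbbbbD => jbbbbb   [D ::= b]

S=>jD=>jbD=>jbbD=>jbbbD=>jbbbbD=>jbbbbb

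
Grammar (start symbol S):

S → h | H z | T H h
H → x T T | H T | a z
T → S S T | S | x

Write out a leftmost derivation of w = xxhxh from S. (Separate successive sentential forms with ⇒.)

S⇒THh⇒xHh⇒xxTTh⇒xxSTh⇒xxhTh⇒xxhxh

S ⇒ THh   [S → T H h]
THh ⇒ xHh   [T → x]
xHh ⇒ xxTTh   [H → x T T]
xxTTh ⇒ xxSTh   [T → S]
xxSTh ⇒ xxhTh   [S → h]
xxhTh ⇒ xxhxh   [T → x]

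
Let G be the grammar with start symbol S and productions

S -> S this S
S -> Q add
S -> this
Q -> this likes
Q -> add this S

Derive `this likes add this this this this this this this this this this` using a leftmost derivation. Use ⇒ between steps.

S ⇒ S this S ⇒ S this S this S ⇒ S this S this S this S ⇒ S this S this S this S this S ⇒ S this S this S this S this S this S ⇒ Q add this S this S this S this S this S ⇒ this likes add this S this S this S this S this S ⇒ this likes add this this this S this S this S this S ⇒ this likes add this this this this this S this S this S ⇒ this likes add this this this this this this this S this S ⇒ this likes add this this this this this this this this this S ⇒ this likes add this this this this this this this this this this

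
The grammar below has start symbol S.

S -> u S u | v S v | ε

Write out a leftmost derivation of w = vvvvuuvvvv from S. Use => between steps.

S => vSv => vvSvv => vvvSvvv => vvvvSvvvv => vvvvuSuvvvv => vvvvuuvvvv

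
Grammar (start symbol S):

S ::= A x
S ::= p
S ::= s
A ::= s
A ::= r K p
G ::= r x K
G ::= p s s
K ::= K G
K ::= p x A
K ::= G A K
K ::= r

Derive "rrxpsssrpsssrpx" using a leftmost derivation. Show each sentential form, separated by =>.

S => Ax   [S ::= A x]
Ax => rKpx   [A ::= r K p]
rKpx => rGAKpx   [K ::= G A K]
rGAKpx => rrxKAKpx   [G ::= r x K]
rrxKAKpx => rrxKGAKpx   [K ::= K G]
rrxKGAKpx => rrxGAKGAKpx   [K ::= G A K]
rrxGAKGAKpx => rrxpssAKGAKpx   [G ::= p s s]
rrxpssAKGAKpx => rrxpsssKGAKpx   [A ::= s]
rrxpsssKGAKpx => rrxpsssrGAKpx   [K ::= r]
rrxpsssrGAKpx => rrxpsssrpssAKpx   [G ::= p s s]
rrxpsssrpssAKpx => rrxpsssrpsssKpx   [A ::= s]
rrxpsssrpsssKpx => rrxpsssrpsssrpx   [K ::= r]

S=>Ax=>rKpx=>rGAKpx=>rrxKAKpx=>rrxKGAKpx=>rrxGAKGAKpx=>rrxpssAKGAKpx=>rrxpsssKGAKpx=>rrxpsssrGAKpx=>rrxpsssrpssAKpx=>rrxpsssrpsssKpx=>rrxpsssrpsssrpx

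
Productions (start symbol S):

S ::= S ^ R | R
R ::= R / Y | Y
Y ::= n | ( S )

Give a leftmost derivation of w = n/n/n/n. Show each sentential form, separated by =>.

S => R => R/Y => R/Y/Y => R/Y/Y/Y => Y/Y/Y/Y => n/Y/Y/Y => n/n/Y/Y => n/n/n/Y => n/n/n/n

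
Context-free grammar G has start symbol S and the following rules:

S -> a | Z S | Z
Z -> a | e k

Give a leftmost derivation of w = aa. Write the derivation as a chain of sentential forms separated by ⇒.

S⇒ZS⇒aS⇒aZ⇒aa

S ⇒ ZS   [S -> Z S]
ZS ⇒ aS   [Z -> a]
aS ⇒ aZ   [S -> Z]
aZ ⇒ aa   [Z -> a]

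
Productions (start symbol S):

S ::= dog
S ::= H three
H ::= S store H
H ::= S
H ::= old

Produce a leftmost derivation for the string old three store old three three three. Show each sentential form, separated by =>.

S => H three => S three => H three three => S store H three three => H three store H three three => old three store H three three => old three store S three three => old three store H three three three => old three store old three three three

S => H three   [S ::= H three]
H three => S three   [H ::= S]
S three => H three three   [S ::= H three]
H three three => S store H three three   [H ::= S store H]
S store H three three => H three store H three three   [S ::= H three]
H three store H three three => old three store H three three   [H ::= old]
old three store H three three => old three store S three three   [H ::= S]
old three store S three three => old three store H three three three   [S ::= H three]
old three store H three three three => old three store old three three three   [H ::= old]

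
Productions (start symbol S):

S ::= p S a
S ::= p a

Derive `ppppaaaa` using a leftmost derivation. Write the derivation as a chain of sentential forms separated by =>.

S => pSa   [S ::= p S a]
pSa => ppSaa   [S ::= p S a]
ppSaa => pppSaaa   [S ::= p S a]
pppSaaa => ppppaaaa   [S ::= p a]

S=>pSa=>ppSaa=>pppSaaa=>ppppaaaa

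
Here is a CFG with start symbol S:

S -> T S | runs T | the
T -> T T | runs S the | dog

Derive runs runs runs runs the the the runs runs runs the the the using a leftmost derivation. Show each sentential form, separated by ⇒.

S ⇒ runs T ⇒ runs T T ⇒ runs runs S the T ⇒ runs runs runs T the T ⇒ runs runs runs runs S the the T ⇒ runs runs runs runs the the the T ⇒ runs runs runs runs the the the runs S the ⇒ runs runs runs runs the the the runs runs T the ⇒ runs runs runs runs the the the runs runs runs S the the ⇒ runs runs runs runs the the the runs runs runs the the the

S ⇒ runs T   [S -> runs T]
runs T ⇒ runs T T   [T -> T T]
runs T T ⇒ runs runs S the T   [T -> runs S the]
runs runs S the T ⇒ runs runs runs T the T   [S -> runs T]
runs runs runs T the T ⇒ runs runs runs runs S the the T   [T -> runs S the]
runs runs runs runs S the the T ⇒ runs runs runs runs the the the T   [S -> the]
runs runs runs runs the the the T ⇒ runs runs runs runs the the the runs S the   [T -> runs S the]
runs runs runs runs the the the runs S the ⇒ runs runs runs runs the the the runs runs T the   [S -> runs T]
runs runs runs runs the the the runs runs T the ⇒ runs runs runs runs the the the runs runs runs S the the   [T -> runs S the]
runs runs runs runs the the the runs runs runs S the the ⇒ runs runs runs runs the the the runs runs runs the the the   [S -> the]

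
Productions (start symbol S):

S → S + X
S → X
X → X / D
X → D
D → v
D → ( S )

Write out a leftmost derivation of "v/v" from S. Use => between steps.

S => X => X/D => D/D => v/D => v/v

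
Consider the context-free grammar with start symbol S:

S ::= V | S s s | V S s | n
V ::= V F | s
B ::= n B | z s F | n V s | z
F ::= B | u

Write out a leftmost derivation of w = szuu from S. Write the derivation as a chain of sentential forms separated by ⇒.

S ⇒ V ⇒ VF ⇒ VFF ⇒ VFFF ⇒ sFFF ⇒ sBFF ⇒ szFF ⇒ szuF ⇒ szuu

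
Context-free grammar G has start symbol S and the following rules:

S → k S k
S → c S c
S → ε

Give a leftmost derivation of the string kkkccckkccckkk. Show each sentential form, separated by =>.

S=>kSk=>kkSkk=>kkkSkkk=>kkkcSckkk=>kkkccScckkk=>kkkcccSccckkk=>kkkccckSkccckkk=>kkkccckkccckkk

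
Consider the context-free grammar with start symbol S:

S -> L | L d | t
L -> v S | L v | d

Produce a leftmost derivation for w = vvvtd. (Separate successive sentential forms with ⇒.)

S ⇒ L   [S -> L]
L ⇒ vS   [L -> v S]
vS ⇒ vL   [S -> L]
vL ⇒ vvS   [L -> v S]
vvS ⇒ vvLd   [S -> L d]
vvLd ⇒ vvvSd   [L -> v S]
vvvSd ⇒ vvvtd   [S -> t]

S⇒L⇒vS⇒vL⇒vvS⇒vvLd⇒vvvSd⇒vvvtd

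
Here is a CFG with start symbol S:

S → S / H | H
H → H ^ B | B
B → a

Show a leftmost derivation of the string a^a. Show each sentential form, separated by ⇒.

S ⇒ H   [S → H]
H ⇒ H^B   [H → H ^ B]
H^B ⇒ B^B   [H → B]
B^B ⇒ a^B   [B → a]
a^B ⇒ a^a   [B → a]

S⇒H⇒H^B⇒B^B⇒a^B⇒a^a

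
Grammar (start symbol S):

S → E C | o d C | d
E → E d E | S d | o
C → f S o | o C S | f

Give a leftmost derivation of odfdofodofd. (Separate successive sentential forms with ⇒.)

S ⇒ EC   [S → E C]
EC ⇒ SdC   [E → S d]
SdC ⇒ odCdC   [S → o d C]
odCdC ⇒ odfdC   [C → f]
odfdC ⇒ odfdoCS   [C → o C S]
odfdoCS ⇒ odfdofS   [C → f]
odfdofS ⇒ odfdofodC   [S → o d C]
odfdofodC ⇒ odfdofodoCS   [C → o C S]
odfdofodoCS ⇒ odfdofodofS   [C → f]
odfdofodofS ⇒ odfdofodofd   [S → d]

S ⇒ EC ⇒ SdC ⇒ odCdC ⇒ odfdC ⇒ odfdoCS ⇒ odfdofS ⇒ odfdofodC ⇒ odfdofodoCS ⇒ odfdofodofS ⇒ odfdofodofd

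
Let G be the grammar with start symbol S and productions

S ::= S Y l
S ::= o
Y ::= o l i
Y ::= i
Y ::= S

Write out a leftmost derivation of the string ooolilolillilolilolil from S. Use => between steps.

S=>SYl=>SYlYl=>SYlYlYl=>SYlYlYlYl=>oYlYlYlYl=>oSlYlYlYl=>oSYllYlYlYl=>oSYlYllYlYlYl=>ooYlYllYlYlYl=>ooolilYllYlYlYl=>ooolilolillYlYlYl=>ooolilolillilYlYl=>ooolilolillilolilYl=>ooolilolillilolilolil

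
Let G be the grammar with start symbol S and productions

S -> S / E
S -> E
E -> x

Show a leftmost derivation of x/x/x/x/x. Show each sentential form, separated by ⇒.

S ⇒ S/E   [S -> S / E]
S/E ⇒ S/E/E   [S -> S / E]
S/E/E ⇒ S/E/E/E   [S -> S / E]
S/E/E/E ⇒ S/E/E/E/E   [S -> S / E]
S/E/E/E/E ⇒ E/E/E/E/E   [S -> E]
E/E/E/E/E ⇒ x/E/E/E/E   [E -> x]
x/E/E/E/E ⇒ x/x/E/E/E   [E -> x]
x/x/E/E/E ⇒ x/x/x/E/E   [E -> x]
x/x/x/E/E ⇒ x/x/x/x/E   [E -> x]
x/x/x/x/E ⇒ x/x/x/x/x   [E -> x]

S ⇒ S/E ⇒ S/E/E ⇒ S/E/E/E ⇒ S/E/E/E/E ⇒ E/E/E/E/E ⇒ x/E/E/E/E ⇒ x/x/E/E/E ⇒ x/x/x/E/E ⇒ x/x/x/x/E ⇒ x/x/x/x/x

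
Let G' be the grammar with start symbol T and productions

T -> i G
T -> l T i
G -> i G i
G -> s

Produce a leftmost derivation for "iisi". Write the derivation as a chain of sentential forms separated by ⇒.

T ⇒ iG   [T -> i G]
iG ⇒ iiGi   [G -> i G i]
iiGi ⇒ iisi   [G -> s]

T ⇒ iG ⇒ iiGi ⇒ iisi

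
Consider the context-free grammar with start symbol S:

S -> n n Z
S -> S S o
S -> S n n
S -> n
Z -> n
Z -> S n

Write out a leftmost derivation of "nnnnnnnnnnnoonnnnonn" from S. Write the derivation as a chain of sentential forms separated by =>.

S=>Snn=>SSonn=>SnnSonn=>nnZnnSonn=>nnSnnnSonn=>nnSSonnnSonn=>nnSnnSonnnSonn=>nnnnnSonnnSonn=>nnnnnSSoonnnSonn=>nnnnnnnZSoonnnSonn=>nnnnnnnnSoonnnSonn=>nnnnnnnnSnnoonnnSonn=>nnnnnnnnnnnoonnnSonn=>nnnnnnnnnnnoonnnnonn

S => Snn   [S -> S n n]
Snn => SSonn   [S -> S S o]
SSonn => SnnSonn   [S -> S n n]
SnnSonn => nnZnnSonn   [S -> n n Z]
nnZnnSonn => nnSnnnSonn   [Z -> S n]
nnSnnnSonn => nnSSonnnSonn   [S -> S S o]
nnSSonnnSonn => nnSnnSonnnSonn   [S -> S n n]
nnSnnSonnnSonn => nnnnnSonnnSonn   [S -> n]
nnnnnSonnnSonn => nnnnnSSoonnnSonn   [S -> S S o]
nnnnnSSoonnnSonn => nnnnnnnZSoonnnSonn   [S -> n n Z]
nnnnnnnZSoonnnSonn => nnnnnnnnSoonnnSonn   [Z -> n]
nnnnnnnnSoonnnSonn => nnnnnnnnSnnoonnnSonn   [S -> S n n]
nnnnnnnnSnnoonnnSonn => nnnnnnnnnnnoonnnSonn   [S -> n]
nnnnnnnnnnnoonnnSonn => nnnnnnnnnnnoonnnnonn   [S -> n]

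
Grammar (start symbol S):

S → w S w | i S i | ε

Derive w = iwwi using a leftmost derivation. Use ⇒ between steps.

S ⇒ iSi ⇒ iwSwi ⇒ iwwi

S ⇒ iSi   [S → i S i]
iSi ⇒ iwSwi   [S → w S w]
iwSwi ⇒ iwwi   [S → ε]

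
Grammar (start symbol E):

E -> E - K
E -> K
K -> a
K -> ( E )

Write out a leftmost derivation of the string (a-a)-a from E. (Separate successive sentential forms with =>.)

E=>E-K=>K-K=>(E)-K=>(E-K)-K=>(K-K)-K=>(a-K)-K=>(a-a)-K=>(a-a)-a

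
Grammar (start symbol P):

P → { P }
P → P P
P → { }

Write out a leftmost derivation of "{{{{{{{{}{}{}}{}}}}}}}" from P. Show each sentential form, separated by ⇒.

P ⇒ {P} ⇒ {{P}} ⇒ {{{P}}} ⇒ {{{{P}}}} ⇒ {{{{{P}}}}} ⇒ {{{{{{P}}}}}} ⇒ {{{{{{PP}}}}}} ⇒ {{{{{{{P}P}}}}}} ⇒ {{{{{{{PP}P}}}}}} ⇒ {{{{{{{PPP}P}}}}}} ⇒ {{{{{{{{}PP}P}}}}}} ⇒ {{{{{{{{}{}P}P}}}}}} ⇒ {{{{{{{{}{}{}}P}}}}}} ⇒ {{{{{{{{}{}{}}{}}}}}}}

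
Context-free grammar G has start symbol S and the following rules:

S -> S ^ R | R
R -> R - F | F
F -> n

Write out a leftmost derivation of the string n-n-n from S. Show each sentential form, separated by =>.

S => R => R-F => R-F-F => F-F-F => n-F-F => n-n-F => n-n-n

S => R   [S -> R]
R => R-F   [R -> R - F]
R-F => R-F-F   [R -> R - F]
R-F-F => F-F-F   [R -> F]
F-F-F => n-F-F   [F -> n]
n-F-F => n-n-F   [F -> n]
n-n-F => n-n-n   [F -> n]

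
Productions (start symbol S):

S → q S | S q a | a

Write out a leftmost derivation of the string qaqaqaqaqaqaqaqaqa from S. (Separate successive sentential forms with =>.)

S => Sqa   [S → S q a]
Sqa => qSqa   [S → q S]
qSqa => qSqaqa   [S → S q a]
qSqaqa => qSqaqaqa   [S → S q a]
qSqaqaqa => qSqaqaqaqa   [S → S q a]
qSqaqaqaqa => qSqaqaqaqaqa   [S → S q a]
qSqaqaqaqaqa => qSqaqaqaqaqaqa   [S → S q a]
qSqaqaqaqaqaqa => qSqaqaqaqaqaqaqa   [S → S q a]
qSqaqaqaqaqaqaqa => qSqaqaqaqaqaqaqaqa   [S → S q a]
qSqaqaqaqaqaqaqaqa => qaqaqaqaqaqaqaqaqa   [S → a]

S => Sqa => qSqa => qSqaqa => qSqaqaqa => qSqaqaqaqa => qSqaqaqaqaqa => qSqaqaqaqaqaqa => qSqaqaqaqaqaqaqa => qSqaqaqaqaqaqaqaqa => qaqaqaqaqaqaqaqaqa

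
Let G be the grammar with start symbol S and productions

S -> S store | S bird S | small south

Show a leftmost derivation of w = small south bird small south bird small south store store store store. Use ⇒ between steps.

S ⇒ S bird S   [S -> S bird S]
S bird S ⇒ small south bird S   [S -> small south]
small south bird S ⇒ small south bird S store   [S -> S store]
small south bird S store ⇒ small south bird S store store   [S -> S store]
small south bird S store store ⇒ small south bird S store store store   [S -> S store]
small south bird S store store store ⇒ small south bird S bird S store store store   [S -> S bird S]
small south bird S bird S store store store ⇒ small south bird small south bird S store store store   [S -> small south]
small south bird small south bird S store store store ⇒ small south bird small south bird S store store store store   [S -> S store]
small south bird small south bird S store store store store ⇒ small south bird small south bird small south store store store store   [S -> small south]

S ⇒ S bird S ⇒ small south bird S ⇒ small south bird S store ⇒ small south bird S store store ⇒ small south bird S store store store ⇒ small south bird S bird S store store store ⇒ small south bird small south bird S store store store ⇒ small south bird small south bird S store store store store ⇒ small south bird small south bird small south store store store store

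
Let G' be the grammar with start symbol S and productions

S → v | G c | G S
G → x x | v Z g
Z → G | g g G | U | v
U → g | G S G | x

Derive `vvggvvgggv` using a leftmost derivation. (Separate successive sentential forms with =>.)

S => GS => vZgS => vGgS => vvZggS => vvggGggS => vvggvZgggS => vvggvvgggS => vvggvvgggv

S => GS   [S → G S]
GS => vZgS   [G → v Z g]
vZgS => vGgS   [Z → G]
vGgS => vvZggS   [G → v Z g]
vvZggS => vvggGggS   [Z → g g G]
vvggGggS => vvggvZgggS   [G → v Z g]
vvggvZgggS => vvggvvgggS   [Z → v]
vvggvvgggS => vvggvvgggv   [S → v]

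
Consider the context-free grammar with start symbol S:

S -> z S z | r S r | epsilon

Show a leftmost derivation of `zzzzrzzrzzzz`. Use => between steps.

S => zSz => zzSzz => zzzSzzz => zzzzSzzzz => zzzzrSrzzzz => zzzzrzSzrzzzz => zzzzrzzrzzzz

S => zSz   [S -> z S z]
zSz => zzSzz   [S -> z S z]
zzSzz => zzzSzzz   [S -> z S z]
zzzSzzz => zzzzSzzzz   [S -> z S z]
zzzzSzzzz => zzzzrSrzzzz   [S -> r S r]
zzzzrSrzzzz => zzzzrzSzrzzzz   [S -> z S z]
zzzzrzSzrzzzz => zzzzrzzrzzzz   [S -> epsilon]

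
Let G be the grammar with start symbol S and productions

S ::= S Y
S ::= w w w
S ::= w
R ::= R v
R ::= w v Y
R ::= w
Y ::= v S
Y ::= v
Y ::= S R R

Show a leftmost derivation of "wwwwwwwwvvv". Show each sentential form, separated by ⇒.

S ⇒ SY   [S ::= S Y]
SY ⇒ SYY   [S ::= S Y]
SYY ⇒ SYYY   [S ::= S Y]
SYYY ⇒ SYYYY   [S ::= S Y]
SYYYY ⇒ wwwYYYY   [S ::= w w w]
wwwYYYY ⇒ wwwSRRYYY   [Y ::= S R R]
wwwSRRYYY ⇒ wwwwwwRRYYY   [S ::= w w w]
wwwwwwRRYYY ⇒ wwwwwwwRYYY   [R ::= w]
wwwwwwwRYYY ⇒ wwwwwwwwYYY   [R ::= w]
wwwwwwwwYYY ⇒ wwwwwwwwvYY   [Y ::= v]
wwwwwwwwvYY ⇒ wwwwwwwwvvY   [Y ::= v]
wwwwwwwwvvY ⇒ wwwwwwwwvvv   [Y ::= v]

S⇒SY⇒SYY⇒SYYY⇒SYYYY⇒wwwYYYY⇒wwwSRRYYY⇒wwwwwwRRYYY⇒wwwwwwwRYYY⇒wwwwwwwwYYY⇒wwwwwwwwvYY⇒wwwwwwwwvvY⇒wwwwwwwwvvv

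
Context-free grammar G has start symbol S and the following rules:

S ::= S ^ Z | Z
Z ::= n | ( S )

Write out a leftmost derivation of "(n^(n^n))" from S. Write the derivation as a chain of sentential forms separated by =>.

S => Z => (S) => (S^Z) => (Z^Z) => (n^Z) => (n^(S)) => (n^(S^Z)) => (n^(Z^Z)) => (n^(n^Z)) => (n^(n^n))

S => Z   [S ::= Z]
Z => (S)   [Z ::= ( S )]
(S) => (S^Z)   [S ::= S ^ Z]
(S^Z) => (Z^Z)   [S ::= Z]
(Z^Z) => (n^Z)   [Z ::= n]
(n^Z) => (n^(S))   [Z ::= ( S )]
(n^(S)) => (n^(S^Z))   [S ::= S ^ Z]
(n^(S^Z)) => (n^(Z^Z))   [S ::= Z]
(n^(Z^Z)) => (n^(n^Z))   [Z ::= n]
(n^(n^Z)) => (n^(n^n))   [Z ::= n]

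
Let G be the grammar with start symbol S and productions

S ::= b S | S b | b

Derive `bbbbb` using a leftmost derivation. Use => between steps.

S=>Sb=>bSb=>bbSb=>bbbSb=>bbbbb

S => Sb   [S ::= S b]
Sb => bSb   [S ::= b S]
bSb => bbSb   [S ::= b S]
bbSb => bbbSb   [S ::= b S]
bbbSb => bbbbb   [S ::= b]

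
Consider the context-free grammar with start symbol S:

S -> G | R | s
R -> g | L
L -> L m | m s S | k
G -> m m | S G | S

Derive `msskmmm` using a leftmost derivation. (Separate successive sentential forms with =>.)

S => G => SG => RG => LG => msSG => mssG => mssSG => mssRG => mssLG => mssLmG => msskmG => msskmmm

S => G   [S -> G]
G => SG   [G -> S G]
SG => RG   [S -> R]
RG => LG   [R -> L]
LG => msSG   [L -> m s S]
msSG => mssG   [S -> s]
mssG => mssSG   [G -> S G]
mssSG => mssRG   [S -> R]
mssRG => mssLG   [R -> L]
mssLG => mssLmG   [L -> L m]
mssLmG => msskmG   [L -> k]
msskmG => msskmmm   [G -> m m]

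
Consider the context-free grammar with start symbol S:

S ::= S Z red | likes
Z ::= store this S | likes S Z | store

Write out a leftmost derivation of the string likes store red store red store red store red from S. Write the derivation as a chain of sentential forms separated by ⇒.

S ⇒ S Z red   [S ::= S Z red]
S Z red ⇒ S Z red Z red   [S ::= S Z red]
S Z red Z red ⇒ S Z red Z red Z red   [S ::= S Z red]
S Z red Z red Z red ⇒ S Z red Z red Z red Z red   [S ::= S Z red]
S Z red Z red Z red Z red ⇒ likes Z red Z red Z red Z red   [S ::= likes]
likes Z red Z red Z red Z red ⇒ likes store red Z red Z red Z red   [Z ::= store]
likes store red Z red Z red Z red ⇒ likes store red store red Z red Z red   [Z ::= store]
likes store red store red Z red Z red ⇒ likes store red store red store red Z red   [Z ::= store]
likes store red store red store red Z red ⇒ likes store red store red store red store red   [Z ::= store]

S ⇒ S Z red ⇒ S Z red Z red ⇒ S Z red Z red Z red ⇒ S Z red Z red Z red Z red ⇒ likes Z red Z red Z red Z red ⇒ likes store red Z red Z red Z red ⇒ likes store red store red Z red Z red ⇒ likes store red store red store red Z red ⇒ likes store red store red store red store red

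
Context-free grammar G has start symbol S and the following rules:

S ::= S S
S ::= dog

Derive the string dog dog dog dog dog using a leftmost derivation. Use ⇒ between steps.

S ⇒ S S ⇒ S S S ⇒ dog S S ⇒ dog S S S ⇒ dog S S S S ⇒ dog dog S S S ⇒ dog dog dog S S ⇒ dog dog dog dog S ⇒ dog dog dog dog dog

S ⇒ S S   [S ::= S S]
S S ⇒ S S S   [S ::= S S]
S S S ⇒ dog S S   [S ::= dog]
dog S S ⇒ dog S S S   [S ::= S S]
dog S S S ⇒ dog S S S S   [S ::= S S]
dog S S S S ⇒ dog dog S S S   [S ::= dog]
dog dog S S S ⇒ dog dog dog S S   [S ::= dog]
dog dog dog S S ⇒ dog dog dog dog S   [S ::= dog]
dog dog dog dog S ⇒ dog dog dog dog dog   [S ::= dog]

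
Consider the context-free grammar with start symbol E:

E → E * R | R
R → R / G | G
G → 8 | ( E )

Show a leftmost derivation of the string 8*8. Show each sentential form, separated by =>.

E => E*R   [E → E * R]
E*R => R*R   [E → R]
R*R => G*R   [R → G]
G*R => 8*R   [G → 8]
8*R => 8*G   [R → G]
8*G => 8*8   [G → 8]

E => E*R => R*R => G*R => 8*R => 8*G => 8*8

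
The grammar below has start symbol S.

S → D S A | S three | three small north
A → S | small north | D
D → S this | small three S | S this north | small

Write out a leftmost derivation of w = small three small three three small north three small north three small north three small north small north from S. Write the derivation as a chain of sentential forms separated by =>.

S => D S A => small three S S A => small three D S A S A => small three small three S S A S A => small three small three three small north S A S A => small three small three three small north S three A S A => small three small three three small north three small north three A S A => small three small three three small north three small north three small north S A => small three small three three small north three small north three small north three small north A => small three small three three small north three small north three small north three small north small north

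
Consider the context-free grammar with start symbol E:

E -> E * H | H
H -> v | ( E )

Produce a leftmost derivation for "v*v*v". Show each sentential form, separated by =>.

E => E*H   [E -> E * H]
E*H => E*H*H   [E -> E * H]
E*H*H => H*H*H   [E -> H]
H*H*H => v*H*H   [H -> v]
v*H*H => v*v*H   [H -> v]
v*v*H => v*v*v   [H -> v]

E => E*H => E*H*H => H*H*H => v*H*H => v*v*H => v*v*v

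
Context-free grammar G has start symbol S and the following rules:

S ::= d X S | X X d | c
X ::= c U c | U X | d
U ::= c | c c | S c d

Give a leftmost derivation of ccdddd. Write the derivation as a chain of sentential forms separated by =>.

S=>XXd=>UXXd=>ScdXXd=>ccdXXd=>ccddXd=>ccdddd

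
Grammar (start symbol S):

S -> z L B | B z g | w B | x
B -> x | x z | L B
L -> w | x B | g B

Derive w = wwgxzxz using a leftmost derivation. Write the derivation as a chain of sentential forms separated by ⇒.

S ⇒ wB ⇒ wLB ⇒ wwB ⇒ wwLB ⇒ wwgBB ⇒ wwgxzB ⇒ wwgxzxz

S ⇒ wB   [S -> w B]
wB ⇒ wLB   [B -> L B]
wLB ⇒ wwB   [L -> w]
wwB ⇒ wwLB   [B -> L B]
wwLB ⇒ wwgBB   [L -> g B]
wwgBB ⇒ wwgxzB   [B -> x z]
wwgxzB ⇒ wwgxzxz   [B -> x z]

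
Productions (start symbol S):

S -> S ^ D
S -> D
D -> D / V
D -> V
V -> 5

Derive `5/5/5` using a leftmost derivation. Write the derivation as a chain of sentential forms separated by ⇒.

S⇒D⇒D/V⇒D/V/V⇒V/V/V⇒5/V/V⇒5/5/V⇒5/5/5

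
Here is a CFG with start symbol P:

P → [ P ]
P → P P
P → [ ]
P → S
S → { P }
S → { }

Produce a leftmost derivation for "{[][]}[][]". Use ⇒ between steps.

P ⇒ PP ⇒ PPP ⇒ SPP ⇒ {P}PP ⇒ {PP}PP ⇒ {[]P}PP ⇒ {[][]}PP ⇒ {[][]}[]P ⇒ {[][]}[][]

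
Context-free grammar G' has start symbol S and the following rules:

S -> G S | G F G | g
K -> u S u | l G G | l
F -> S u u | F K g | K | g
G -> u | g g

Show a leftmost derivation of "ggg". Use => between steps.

S => GS => ggS => ggg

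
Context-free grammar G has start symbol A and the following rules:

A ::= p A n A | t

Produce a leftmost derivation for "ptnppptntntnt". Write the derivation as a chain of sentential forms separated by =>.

A => pAnA => ptnA => ptnpAnA => ptnppAnAnA => ptnpppAnAnAnA => ptnppptnAnAnA => ptnppptntnAnA => ptnppptntntnA => ptnppptntntnt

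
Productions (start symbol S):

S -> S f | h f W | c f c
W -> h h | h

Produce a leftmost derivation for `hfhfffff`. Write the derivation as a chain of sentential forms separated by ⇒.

S ⇒ Sf ⇒ Sff ⇒ Sfff ⇒ Sffff ⇒ Sfffff ⇒ hfWfffff ⇒ hfhfffff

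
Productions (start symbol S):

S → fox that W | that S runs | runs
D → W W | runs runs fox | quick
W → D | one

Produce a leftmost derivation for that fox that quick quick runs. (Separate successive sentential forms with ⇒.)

S ⇒ that S runs   [S → that S runs]
that S runs ⇒ that fox that W runs   [S → fox that W]
that fox that W runs ⇒ that fox that D runs   [W → D]
that fox that D runs ⇒ that fox that W W runs   [D → W W]
that fox that W W runs ⇒ that fox that D W runs   [W → D]
that fox that D W runs ⇒ that fox that quick W runs   [D → quick]
that fox that quick W runs ⇒ that fox that quick D runs   [W → D]
that fox that quick D runs ⇒ that fox that quick quick runs   [D → quick]

S ⇒ that S runs ⇒ that fox that W runs ⇒ that fox that D runs ⇒ that fox that W W runs ⇒ that fox that D W runs ⇒ that fox that quick W runs ⇒ that fox that quick D runs ⇒ that fox that quick quick runs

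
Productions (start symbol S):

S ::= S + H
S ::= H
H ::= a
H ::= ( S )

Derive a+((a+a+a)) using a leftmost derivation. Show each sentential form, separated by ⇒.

S⇒S+H⇒H+H⇒a+H⇒a+(S)⇒a+(H)⇒a+((S))⇒a+((S+H))⇒a+((S+H+H))⇒a+((H+H+H))⇒a+((a+H+H))⇒a+((a+a+H))⇒a+((a+a+a))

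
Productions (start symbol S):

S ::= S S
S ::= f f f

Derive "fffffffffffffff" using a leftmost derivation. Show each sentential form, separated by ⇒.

S ⇒ SS ⇒ SSS ⇒ SSSS ⇒ fffSSS ⇒ fffSSSS ⇒ ffffffSSS ⇒ fffffffffSS ⇒ ffffffffffffS ⇒ fffffffffffffff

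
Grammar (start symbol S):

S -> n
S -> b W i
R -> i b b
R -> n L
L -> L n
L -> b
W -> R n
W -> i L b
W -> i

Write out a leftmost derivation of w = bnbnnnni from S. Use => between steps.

S => bWi => bRni => bnLni => bnLnni => bnLnnni => bnLnnnni => bnbnnnni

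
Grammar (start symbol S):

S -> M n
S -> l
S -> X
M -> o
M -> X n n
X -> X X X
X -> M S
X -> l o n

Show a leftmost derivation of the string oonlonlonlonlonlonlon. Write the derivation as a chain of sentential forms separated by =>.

S => X => XXX => XXXXX => XXXXXXX => MSXXXXXX => oSXXXXXX => oMnXXXXXX => oonXXXXXX => oonlonXXXXX => oonlonlonXXXX => oonlonlonlonXXX => oonlonlonlonlonXX => oonlonlonlonlonlonX => oonlonlonlonlonlonlon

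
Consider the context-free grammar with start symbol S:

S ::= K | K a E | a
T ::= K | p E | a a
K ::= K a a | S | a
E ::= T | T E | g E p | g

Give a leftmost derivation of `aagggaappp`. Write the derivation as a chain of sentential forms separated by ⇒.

S ⇒ KaE ⇒ aaE ⇒ aagEp ⇒ aaggEpp ⇒ aagggEppp ⇒ aagggTppp ⇒ aagggaappp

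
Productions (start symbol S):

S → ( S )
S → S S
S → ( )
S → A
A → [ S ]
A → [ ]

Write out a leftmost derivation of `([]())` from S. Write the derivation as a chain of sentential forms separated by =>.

S=>(S)=>(SS)=>(AS)=>([]S)=>([]())

S => (S)   [S → ( S )]
(S) => (SS)   [S → S S]
(SS) => (AS)   [S → A]
(AS) => ([]S)   [A → [ ]]
([]S) => ([]())   [S → ( )]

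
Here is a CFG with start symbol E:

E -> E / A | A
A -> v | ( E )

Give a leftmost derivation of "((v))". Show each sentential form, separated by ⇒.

E⇒A⇒(E)⇒(A)⇒((E))⇒((A))⇒((v))

E ⇒ A   [E -> A]
A ⇒ (E)   [A -> ( E )]
(E) ⇒ (A)   [E -> A]
(A) ⇒ ((E))   [A -> ( E )]
((E)) ⇒ ((A))   [E -> A]
((A)) ⇒ ((v))   [A -> v]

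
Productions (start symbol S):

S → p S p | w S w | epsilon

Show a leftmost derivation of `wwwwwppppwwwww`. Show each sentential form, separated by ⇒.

S ⇒ wSw ⇒ wwSww ⇒ wwwSwww ⇒ wwwwSwwww ⇒ wwwwwSwwwww ⇒ wwwwwpSpwwwww ⇒ wwwwwppSppwwwww ⇒ wwwwwppppwwwww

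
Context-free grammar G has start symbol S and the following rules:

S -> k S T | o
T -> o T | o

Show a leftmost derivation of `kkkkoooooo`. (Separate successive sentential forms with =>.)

S=>kST=>kkSTT=>kkkSTTT=>kkkkSTTTT=>kkkkoTTTT=>kkkkooTTTT=>kkkkoooTTT=>kkkkooooTT=>kkkkoooooT=>kkkkoooooo

S => kST   [S -> k S T]
kST => kkSTT   [S -> k S T]
kkSTT => kkkSTTT   [S -> k S T]
kkkSTTT => kkkkSTTTT   [S -> k S T]
kkkkSTTTT => kkkkoTTTT   [S -> o]
kkkkoTTTT => kkkkooTTTT   [T -> o T]
kkkkooTTTT => kkkkoooTTT   [T -> o]
kkkkoooTTT => kkkkooooTT   [T -> o]
kkkkooooTT => kkkkoooooT   [T -> o]
kkkkoooooT => kkkkoooooo   [T -> o]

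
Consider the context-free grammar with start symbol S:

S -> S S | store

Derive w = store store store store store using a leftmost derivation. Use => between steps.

S => S S => S S S => S S S S => S S S S S => store S S S S => store store S S S => store store store S S => store store store store S => store store store store store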